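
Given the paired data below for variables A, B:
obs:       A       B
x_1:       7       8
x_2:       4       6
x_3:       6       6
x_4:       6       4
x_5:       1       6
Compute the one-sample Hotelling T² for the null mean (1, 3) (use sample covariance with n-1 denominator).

Step 1 — sample mean vector:
  mean(A) = (7 + 4 + 6 + 6 + 1) / 5 = 24/5 = 4.8
  mean(B) = (8 + 6 + 6 + 4 + 6) / 5 = 30/5 = 6
  x̄ = (4.8, 6),  deviation x̄ - mu_0 = (4.8, 6) - (1, 3) = (3.8, 3).

Step 2 — sample covariance matrix, S[i,j] = (1/(n-1)) · Σ_k (x_{k,i} - mean_i) · (x_{k,j} - mean_j), divisor n-1 = 4:
  S[A,A] = ((2.2)·(2.2) + (-0.8)·(-0.8) + (1.2)·(1.2) + (1.2)·(1.2) + (-3.8)·(-3.8)) / 4 = 22.8/4 = 5.7
  S[A,B] = ((2.2)·(2) + (-0.8)·(0) + (1.2)·(0) + (1.2)·(-2) + (-3.8)·(0)) / 4 = 2/4 = 0.5
  S[B,B] = ((2)·(2) + (0)·(0) + (0)·(0) + (-2)·(-2) + (0)·(0)) / 4 = 8/4 = 2
  S = [[5.7, 0.5],
 [0.5, 2]].

Step 3 — invert S. det(S) = 5.7·2 - (0.5)² = 11.15.
  S^{-1} = (1/det) · [[d, -b], [-b, a]] = [[0.1794, -0.0448],
 [-0.0448, 0.5112]].

Step 4 — quadratic form (x̄ - mu_0)^T · S^{-1} · (x̄ - mu_0):
  S^{-1} · (x̄ - mu_0) = (0.5471, 1.3632),
  (x̄ - mu_0)^T · [...] = (3.8)·(0.5471) + (3)·(1.3632) = 6.1686.

Step 5 — scale by n: T² = 5 · 6.1686 = 30.843.

T² ≈ 30.843


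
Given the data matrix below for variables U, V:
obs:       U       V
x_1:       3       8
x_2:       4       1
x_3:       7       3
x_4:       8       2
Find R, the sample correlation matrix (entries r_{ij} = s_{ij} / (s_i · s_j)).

Step 1 — column means:
  mean(U) = (3 + 4 + 7 + 8) / 4 = 22/4 = 5.5
  mean(V) = (8 + 1 + 3 + 2) / 4 = 14/4 = 3.5

Step 2 — sample variances and covariances s[i,j] = (1/(n-1)) · Σ_k (x_{k,i} - mean_i) · (x_{k,j} - mean_j), with n-1 = 3:
  s[U,U] = ((-2.5)·(-2.5) + (-1.5)·(-1.5) + (1.5)·(1.5) + (2.5)·(2.5)) / 3 = 17/3 = 5.6667
  s[U,V] = ((-2.5)·(4.5) + (-1.5)·(-2.5) + (1.5)·(-0.5) + (2.5)·(-1.5)) / 3 = -12/3 = -4
  s[V,V] = ((4.5)·(4.5) + (-2.5)·(-2.5) + (-0.5)·(-0.5) + (-1.5)·(-1.5)) / 3 = 29/3 = 9.6667
  Sample standard deviations s_i = √(s[i,i]):
  s(U) = √(5.6667) = 2.3805
  s(V) = √(9.6667) = 3.1091

Step 3 — r_{ij} = s_{ij} / (s_i · s_j):
  r[U,U] = 1 (diagonal).
  r[U,V] = -4 / (2.3805 · 3.1091) = -4 / 7.4012 = -0.5405
  r[V,V] = 1 (diagonal).

R is symmetric with unit diagonal. Assembling:

R = [[1, -0.5405],
 [-0.5405, 1]]


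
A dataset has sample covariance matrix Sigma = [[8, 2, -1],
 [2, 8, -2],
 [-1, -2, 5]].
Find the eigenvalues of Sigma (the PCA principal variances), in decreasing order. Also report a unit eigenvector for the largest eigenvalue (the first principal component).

Step 1 — characteristic polynomial p(λ) = det(λI - Sigma) = λ³ - tr·λ² + c_1·λ - det, where tr = trace, c_1 = sum of the principal 2×2 minors, det = det(Sigma):
  tr = 8 + 8 + 5 = 21,
  c_1 = (8·8 - (2)²) + (8·5 - (-1)²) + (8·5 - (-2)²) = 60 + 39 + 36 = 135,
  det = 8·(8·5 - (-2)²) - (2)·((2)·5 - (-2)·(-1)) + (-1)·((2)·(-2) - 8·(-1)) = 8·(36) - (2)·(8) + (-1)·(4) = 268.
  So p(λ) = λ³ - 21λ² + 135λ - 268.
Step 2 — look for an integer root (rational root theorem: any rational root is an integer divisor of 268). Testing λ = 4:
  p(4) = 64 - 336 + 540 - 268 = 0  ✓
  Dividing out (λ - 4): p(λ) = (λ - 4)(λ² - 17λ + 67).
Step 3 — remaining eigenvalues from the quadratic λ² - 17λ + 67 = 0:
  Δ = 17² - 4·67 = 289 - 268 = 21,  λ = (17 ± √21)/2 = (17 ± 4.5826)/2 ≈ 10.7913 or 6.2087.
  Sorted: λ_1 = 10.7913,  λ_2 = 6.2087,  λ_3 = 4  (check: sum = 21 = tr ✓).

Step 4 — unit eigenvector for λ_1 ≈ 10.7913: v spans the null space of (Sigma - λ_1 I), whose rows are
  r_1 = (-2.7913, 2, -1),  r_2 = (2, -2.7913, -2),  r_3 = (-1, -2, -5.7913).
  v is orthogonal to every row, so take v ∝ r_1 × r_2 = ((2)·(-2) - (-1)·(-2.7913), (-1)·(2) - (-2.7913)·(-2), (-2.7913)·(-2.7913) - (2)·(2)) ≈ (-6.7913, -7.5826, 3.7913).
  Rescale (multiply by -1 so the first nonzero entry is positive): u = (6.7913, 7.5826, -3.7913).
  ||u|| = √((6.7913)² + (7.5826)² + (-3.7913)²) = √(117.9909) ≈ 10.8624,  v_1 = u/||u|| ≈ (0.6252, 0.6981, -0.349) (||v_1|| = 1).

λ_1 = 10.7913,  λ_2 = 6.2087,  λ_3 = 4;  v_1 ≈ (0.6252, 0.6981, -0.349)


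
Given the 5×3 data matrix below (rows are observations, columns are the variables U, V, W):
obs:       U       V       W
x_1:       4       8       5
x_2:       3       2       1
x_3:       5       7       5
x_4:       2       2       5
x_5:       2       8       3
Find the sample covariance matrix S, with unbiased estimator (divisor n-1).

Step 1 — column means:
  mean(U) = (4 + 3 + 5 + 2 + 2) / 5 = 16/5 = 3.2
  mean(V) = (8 + 2 + 7 + 2 + 8) / 5 = 27/5 = 5.4
  mean(W) = (5 + 1 + 5 + 5 + 3) / 5 = 19/5 = 3.8

Step 2 — sample covariance S[i,j] = (1/(n-1)) · Σ_k (x_{k,i} - mean_i) · (x_{k,j} - mean_j), with n-1 = 4.
  S[U,U] = ((0.8)·(0.8) + (-0.2)·(-0.2) + (1.8)·(1.8) + (-1.2)·(-1.2) + (-1.2)·(-1.2)) / 4 = 6.8/4 = 1.7
  S[U,V] = ((0.8)·(2.6) + (-0.2)·(-3.4) + (1.8)·(1.6) + (-1.2)·(-3.4) + (-1.2)·(2.6)) / 4 = 6.6/4 = 1.65
  S[U,W] = ((0.8)·(1.2) + (-0.2)·(-2.8) + (1.8)·(1.2) + (-1.2)·(1.2) + (-1.2)·(-0.8)) / 4 = 3.2/4 = 0.8
  S[V,V] = ((2.6)·(2.6) + (-3.4)·(-3.4) + (1.6)·(1.6) + (-3.4)·(-3.4) + (2.6)·(2.6)) / 4 = 39.2/4 = 9.8
  S[V,W] = ((2.6)·(1.2) + (-3.4)·(-2.8) + (1.6)·(1.2) + (-3.4)·(1.2) + (2.6)·(-0.8)) / 4 = 8.4/4 = 2.1
  S[W,W] = ((1.2)·(1.2) + (-2.8)·(-2.8) + (1.2)·(1.2) + (1.2)·(1.2) + (-0.8)·(-0.8)) / 4 = 12.8/4 = 3.2

S is symmetric (S[j,i] = S[i,j]). Assembling:

S = [[1.7, 1.65, 0.8],
 [1.65, 9.8, 2.1],
 [0.8, 2.1, 3.2]]


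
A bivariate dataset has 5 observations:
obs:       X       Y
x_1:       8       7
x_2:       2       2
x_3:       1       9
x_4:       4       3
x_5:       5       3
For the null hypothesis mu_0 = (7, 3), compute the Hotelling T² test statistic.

Step 1 — sample mean vector:
  mean(X) = (8 + 2 + 1 + 4 + 5) / 5 = 20/5 = 4
  mean(Y) = (7 + 2 + 9 + 3 + 3) / 5 = 24/5 = 4.8
  x̄ = (4, 4.8),  deviation x̄ - mu_0 = (4, 4.8) - (7, 3) = (-3, 1.8).

Step 2 — sample covariance matrix, S[i,j] = (1/(n-1)) · Σ_k (x_{k,i} - mean_i) · (x_{k,j} - mean_j), divisor n-1 = 4:
  S[X,X] = ((4)·(4) + (-2)·(-2) + (-3)·(-3) + (0)·(0) + (1)·(1)) / 4 = 30/4 = 7.5
  S[X,Y] = ((4)·(2.2) + (-2)·(-2.8) + (-3)·(4.2) + (0)·(-1.8) + (1)·(-1.8)) / 4 = 0/4 = 0
  S[Y,Y] = ((2.2)·(2.2) + (-2.8)·(-2.8) + (4.2)·(4.2) + (-1.8)·(-1.8) + (-1.8)·(-1.8)) / 4 = 36.8/4 = 9.2
  S = [[7.5, 0],
 [0, 9.2]].

Step 3 — invert S. det(S) = 7.5·9.2 - (0)² = 69.
  S^{-1} = (1/det) · [[d, -b], [-b, a]] = [[0.1333, 0],
 [0, 0.1087]].

Step 4 — quadratic form (x̄ - mu_0)^T · S^{-1} · (x̄ - mu_0):
  S^{-1} · (x̄ - mu_0) = (-0.4, 0.1957),
  (x̄ - mu_0)^T · [...] = (-3)·(-0.4) + (1.8)·(0.1957) = 1.5522.

Step 5 — scale by n: T² = 5 · 1.5522 = 7.7609.

T² ≈ 7.7609


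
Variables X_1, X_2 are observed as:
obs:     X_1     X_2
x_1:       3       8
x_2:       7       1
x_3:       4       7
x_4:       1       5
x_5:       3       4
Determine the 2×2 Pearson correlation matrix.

Step 1 — column means:
  mean(X_1) = (3 + 7 + 4 + 1 + 3) / 5 = 18/5 = 3.6
  mean(X_2) = (8 + 1 + 7 + 5 + 4) / 5 = 25/5 = 5

Step 2 — sample variances and covariances s[i,j] = (1/(n-1)) · Σ_k (x_{k,i} - mean_i) · (x_{k,j} - mean_j), with n-1 = 4:
  s[X_1,X_1] = ((-0.6)·(-0.6) + (3.4)·(3.4) + (0.4)·(0.4) + (-2.6)·(-2.6) + (-0.6)·(-0.6)) / 4 = 19.2/4 = 4.8
  s[X_1,X_2] = ((-0.6)·(3) + (3.4)·(-4) + (0.4)·(2) + (-2.6)·(0) + (-0.6)·(-1)) / 4 = -14/4 = -3.5
  s[X_2,X_2] = ((3)·(3) + (-4)·(-4) + (2)·(2) + (0)·(0) + (-1)·(-1)) / 4 = 30/4 = 7.5
  Sample standard deviations s_i = √(s[i,i]):
  s(X_1) = √(4.8) = 2.1909
  s(X_2) = √(7.5) = 2.7386

Step 3 — r_{ij} = s_{ij} / (s_i · s_j):
  r[X_1,X_1] = 1 (diagonal).
  r[X_1,X_2] = -3.5 / (2.1909 · 2.7386) = -3.5 / 6 = -0.5833
  r[X_2,X_2] = 1 (diagonal).

R is symmetric with unit diagonal. Assembling:

R = [[1, -0.5833],
 [-0.5833, 1]]


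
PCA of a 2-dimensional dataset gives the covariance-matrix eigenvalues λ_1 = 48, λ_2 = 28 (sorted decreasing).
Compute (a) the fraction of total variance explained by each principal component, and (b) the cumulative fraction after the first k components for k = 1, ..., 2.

Step 1 — total variance = trace(Sigma) = Σ λ_i = 48 + 28 = 76.

Step 2 — fraction explained by component i = λ_i / Σ λ:
  PC1: 48/76 = 0.6316
  PC2: 28/76 = 0.3684

Step 3 — cumulative fraction after k components = (λ_1 + ... + λ_k) / Σ λ:
  k = 1: 48/76 = 0.6316
  k = 2: (48 + 28)/76 = 76/76 = 1

Summary (fraction, with percent):

explained: PC1 0.6316 (63.16%), PC2 0.3684 (36.84%);  cumulative: 0.6316, 1


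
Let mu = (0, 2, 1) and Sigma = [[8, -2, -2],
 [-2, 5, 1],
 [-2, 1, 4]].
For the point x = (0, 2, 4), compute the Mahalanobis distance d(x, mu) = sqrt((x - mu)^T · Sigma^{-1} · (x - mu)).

Step 1 — centre the observation: (x - mu) = (0, 0, 3).

Step 2 — invert Sigma (cofactor / det for 3×3, or solve directly):
  Sigma^{-1} = [[0.1532, 0.0484, 0.0645],
 [0.0484, 0.2258, -0.0323],
 [0.0645, -0.0323, 0.2903]].

Step 3 — form the quadratic (x - mu)^T · Sigma^{-1} · (x - mu):
  Sigma^{-1} · (x - mu) = (0.1935, -0.0968, 0.871).
  (x - mu)^T · [Sigma^{-1} · (x - mu)] = (0)·(0.1935) + (0)·(-0.0968) + (3)·(0.871) = 2.6129.

Step 4 — take square root: d = √(2.6129) ≈ 1.6164.

d(x, mu) = √(2.6129) ≈ 1.6164


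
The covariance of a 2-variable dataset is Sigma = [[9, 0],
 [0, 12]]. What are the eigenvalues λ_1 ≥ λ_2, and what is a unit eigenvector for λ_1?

Step 1 — characteristic polynomial of 2×2 Sigma:
  det(Sigma - λI) = λ² - trace · λ + det = 0.
  trace = 9 + 12 = 21, det = 9·12 - (0)² = 108.
Step 2 — discriminant:
  Δ = trace² - 4·det = 441 - 432 = 9.
Step 3 — eigenvalues:
  λ = (trace ± √Δ)/2 = (21 ± 3)/2,
  λ_1 = 12,  λ_2 = 9.

Step 4 — unit eigenvector for λ_1: Sigma is diagonal, so its eigenvectors are the coordinate axes. λ_1 = 12 is the diagonal entry on the second coordinate axis, hence
  v_1 = (0, 1) (||v_1|| = 1).

λ_1 = 12,  λ_2 = 9;  v_1 ≈ (0, 1)


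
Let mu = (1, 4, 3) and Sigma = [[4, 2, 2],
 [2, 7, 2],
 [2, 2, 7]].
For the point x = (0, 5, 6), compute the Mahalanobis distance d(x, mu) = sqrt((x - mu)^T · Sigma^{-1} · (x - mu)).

Step 1 — centre the observation: (x - mu) = (-1, 1, 3).

Step 2 — invert Sigma (cofactor / det for 3×3, or solve directly):
  Sigma^{-1} = [[0.3214, -0.0714, -0.0714],
 [-0.0714, 0.1714, -0.0286],
 [-0.0714, -0.0286, 0.1714]].

Step 3 — form the quadratic (x - mu)^T · Sigma^{-1} · (x - mu):
  Sigma^{-1} · (x - mu) = (-0.6071, 0.1571, 0.5571).
  (x - mu)^T · [Sigma^{-1} · (x - mu)] = (-1)·(-0.6071) + (1)·(0.1571) + (3)·(0.5571) = 2.4357.

Step 4 — take square root: d = √(2.4357) ≈ 1.5607.

d(x, mu) = √(2.4357) ≈ 1.5607


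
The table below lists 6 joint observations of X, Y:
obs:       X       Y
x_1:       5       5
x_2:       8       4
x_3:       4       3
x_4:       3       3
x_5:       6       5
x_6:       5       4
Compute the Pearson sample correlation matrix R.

Step 1 — column means:
  mean(X) = (5 + 8 + 4 + 3 + 6 + 5) / 6 = 31/6 = 5.1667
  mean(Y) = (5 + 4 + 3 + 3 + 5 + 4) / 6 = 24/6 = 4

Step 2 — sample variances and covariances s[i,j] = (1/(n-1)) · Σ_k (x_{k,i} - mean_i) · (x_{k,j} - mean_j), with n-1 = 5:
  s[X,X] = ((-0.1667)·(-0.1667) + (2.8333)·(2.8333) + (-1.1667)·(-1.1667) + (-2.1667)·(-2.1667) + (0.8333)·(0.8333) + (-0.1667)·(-0.1667)) / 5 = 14.8333/5 = 2.9667
  s[X,Y] = ((-0.1667)·(1) + (2.8333)·(0) + (-1.1667)·(-1) + (-2.1667)·(-1) + (0.8333)·(1) + (-0.1667)·(0)) / 5 = 4/5 = 0.8
  s[Y,Y] = ((1)·(1) + (0)·(0) + (-1)·(-1) + (-1)·(-1) + (1)·(1) + (0)·(0)) / 5 = 4/5 = 0.8
  Sample standard deviations s_i = √(s[i,i]):
  s(X) = √(2.9667) = 1.7224
  s(Y) = √(0.8) = 0.8944

Step 3 — r_{ij} = s_{ij} / (s_i · s_j):
  r[X,X] = 1 (diagonal).
  r[X,Y] = 0.8 / (1.7224 · 0.8944) = 0.8 / 1.5406 = 0.5193
  r[Y,Y] = 1 (diagonal).

R is symmetric with unit diagonal. Assembling:

R = [[1, 0.5193],
 [0.5193, 1]]


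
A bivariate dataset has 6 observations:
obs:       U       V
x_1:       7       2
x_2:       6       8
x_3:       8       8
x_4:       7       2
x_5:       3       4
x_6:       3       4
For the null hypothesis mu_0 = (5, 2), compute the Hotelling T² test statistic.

Step 1 — sample mean vector:
  mean(U) = (7 + 6 + 8 + 7 + 3 + 3) / 6 = 34/6 = 5.6667
  mean(V) = (2 + 8 + 8 + 2 + 4 + 4) / 6 = 28/6 = 4.6667
  x̄ = (5.6667, 4.6667),  deviation x̄ - mu_0 = (5.6667, 4.6667) - (5, 2) = (0.6667, 2.6667).

Step 2 — sample covariance matrix, S[i,j] = (1/(n-1)) · Σ_k (x_{k,i} - mean_i) · (x_{k,j} - mean_j), divisor n-1 = 5:
  S[U,U] = ((1.3333)·(1.3333) + (0.3333)·(0.3333) + (2.3333)·(2.3333) + (1.3333)·(1.3333) + (-2.6667)·(-2.6667) + (-2.6667)·(-2.6667)) / 5 = 23.3333/5 = 4.6667
  S[U,V] = ((1.3333)·(-2.6667) + (0.3333)·(3.3333) + (2.3333)·(3.3333) + (1.3333)·(-2.6667) + (-2.6667)·(-0.6667) + (-2.6667)·(-0.6667)) / 5 = 5.3333/5 = 1.0667
  S[V,V] = ((-2.6667)·(-2.6667) + (3.3333)·(3.3333) + (3.3333)·(3.3333) + (-2.6667)·(-2.6667) + (-0.6667)·(-0.6667) + (-0.6667)·(-0.6667)) / 5 = 37.3333/5 = 7.4667
  S = [[4.6667, 1.0667],
 [1.0667, 7.4667]].

Step 3 — invert S. det(S) = 4.6667·7.4667 - (1.0667)² = 33.7067.
  S^{-1} = (1/det) · [[d, -b], [-b, a]] = [[0.2215, -0.0316],
 [-0.0316, 0.1384]].

Step 4 — quadratic form (x̄ - mu_0)^T · S^{-1} · (x̄ - mu_0):
  S^{-1} · (x̄ - mu_0) = (0.0633, 0.3481),
  (x̄ - mu_0)^T · [...] = (0.6667)·(0.0633) + (2.6667)·(0.3481) = 0.9705.

Step 5 — scale by n: T² = 6 · 0.9705 = 5.8228.

T² ≈ 5.8228


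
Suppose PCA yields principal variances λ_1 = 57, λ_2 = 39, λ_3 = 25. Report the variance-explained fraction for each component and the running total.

Step 1 — total variance = trace(Sigma) = Σ λ_i = 57 + 39 + 25 = 121.

Step 2 — fraction explained by component i = λ_i / Σ λ:
  PC1: 57/121 = 0.4711
  PC2: 39/121 = 0.3223
  PC3: 25/121 = 0.2066

Step 3 — cumulative fraction after k components = (λ_1 + ... + λ_k) / Σ λ:
  k = 1: 57/121 = 0.4711
  k = 2: (57 + 39)/121 = 96/121 = 0.7934
  k = 3: (57 + 39 + 25)/121 = 121/121 = 1

Summary (fraction, with percent):

explained: PC1 0.4711 (47.11%), PC2 0.3223 (32.23%), PC3 0.2066 (20.66%);  cumulative: 0.4711, 0.7934, 1


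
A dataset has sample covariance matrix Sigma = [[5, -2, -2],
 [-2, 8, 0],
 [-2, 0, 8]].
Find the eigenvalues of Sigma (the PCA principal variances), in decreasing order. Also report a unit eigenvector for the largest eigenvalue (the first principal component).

Step 1 — characteristic polynomial p(λ) = det(λI - Sigma) = λ³ - tr·λ² + c_1·λ - det, where tr = trace, c_1 = sum of the principal 2×2 minors, det = det(Sigma):
  tr = 5 + 8 + 8 = 21,
  c_1 = (5·8 - (-2)²) + (5·8 - (-2)²) + (8·8 - (0)²) = 36 + 36 + 64 = 136,
  det = 5·(8·8 - (0)²) - (-2)·((-2)·8 - (0)·(-2)) + (-2)·((-2)·(0) - 8·(-2)) = 5·(64) - (-2)·(-16) + (-2)·(16) = 256.
  So p(λ) = λ³ - 21λ² + 136λ - 256.
Step 2 — look for an integer root (rational root theorem: any rational root is an integer divisor of 256). Testing λ = 8:
  p(8) = 512 - 1344 + 1088 - 256 = 0  ✓
  Dividing out (λ - 8): p(λ) = (λ - 8)(λ² - 13λ + 32).
Step 3 — remaining eigenvalues from the quadratic λ² - 13λ + 32 = 0:
  Δ = 13² - 4·32 = 169 - 128 = 41,  λ = (13 ± √41)/2 = (13 ± 6.4031)/2 ≈ 9.7016 or 3.2984.
  Sorted: λ_1 = 9.7016,  λ_2 = 8,  λ_3 = 3.2984  (check: sum = 21 = tr ✓).

Step 4 — unit eigenvector for λ_1 ≈ 9.7016: v spans the null space of (Sigma - λ_1 I), whose rows are
  r_1 = (-4.7016, -2, -2),  r_2 = (-2, -1.7016, 0),  r_3 = (-2, 0, -1.7016).
  v is orthogonal to every row, so take v ∝ r_1 × r_2 = ((-2)·(0) - (-2)·(-1.7016), (-2)·(-2) - (-4.7016)·(0), (-4.7016)·(-1.7016) - (-2)·(-2)) ≈ (-3.4031, 4, 4).
  Rescale (multiply by -1 so the first nonzero entry is positive): u = (3.4031, -4, -4).
  ||u|| = √((3.4031)² + (-4)² + (-4)²) = √(43.5813) ≈ 6.6016,  v_1 = u/||u|| ≈ (0.5155, -0.6059, -0.6059) (||v_1|| = 1).

λ_1 = 9.7016,  λ_2 = 8,  λ_3 = 3.2984;  v_1 ≈ (0.5155, -0.6059, -0.6059)


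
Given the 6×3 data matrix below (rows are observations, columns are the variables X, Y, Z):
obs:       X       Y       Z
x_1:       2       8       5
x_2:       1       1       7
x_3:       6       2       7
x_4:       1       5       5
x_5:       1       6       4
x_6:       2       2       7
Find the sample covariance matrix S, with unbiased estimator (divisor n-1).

Step 1 — column means:
  mean(X) = (2 + 1 + 6 + 1 + 1 + 2) / 6 = 13/6 = 2.1667
  mean(Y) = (8 + 1 + 2 + 5 + 6 + 2) / 6 = 24/6 = 4
  mean(Z) = (5 + 7 + 7 + 5 + 4 + 7) / 6 = 35/6 = 5.8333

Step 2 — sample covariance S[i,j] = (1/(n-1)) · Σ_k (x_{k,i} - mean_i) · (x_{k,j} - mean_j), with n-1 = 5.
  S[X,X] = ((-0.1667)·(-0.1667) + (-1.1667)·(-1.1667) + (3.8333)·(3.8333) + (-1.1667)·(-1.1667) + (-1.1667)·(-1.1667) + (-0.1667)·(-0.1667)) / 5 = 18.8333/5 = 3.7667
  S[X,Y] = ((-0.1667)·(4) + (-1.1667)·(-3) + (3.8333)·(-2) + (-1.1667)·(1) + (-1.1667)·(2) + (-0.1667)·(-2)) / 5 = -8/5 = -1.6
  S[X,Z] = ((-0.1667)·(-0.8333) + (-1.1667)·(1.1667) + (3.8333)·(1.1667) + (-1.1667)·(-0.8333) + (-1.1667)·(-1.8333) + (-0.1667)·(1.1667)) / 5 = 6.1667/5 = 1.2333
  S[Y,Y] = ((4)·(4) + (-3)·(-3) + (-2)·(-2) + (1)·(1) + (2)·(2) + (-2)·(-2)) / 5 = 38/5 = 7.6
  S[Y,Z] = ((4)·(-0.8333) + (-3)·(1.1667) + (-2)·(1.1667) + (1)·(-0.8333) + (2)·(-1.8333) + (-2)·(1.1667)) / 5 = -16/5 = -3.2
  S[Z,Z] = ((-0.8333)·(-0.8333) + (1.1667)·(1.1667) + (1.1667)·(1.1667) + (-0.8333)·(-0.8333) + (-1.8333)·(-1.8333) + (1.1667)·(1.1667)) / 5 = 8.8333/5 = 1.7667

S is symmetric (S[j,i] = S[i,j]). Assembling:

S = [[3.7667, -1.6, 1.2333],
 [-1.6, 7.6, -3.2],
 [1.2333, -3.2, 1.7667]]


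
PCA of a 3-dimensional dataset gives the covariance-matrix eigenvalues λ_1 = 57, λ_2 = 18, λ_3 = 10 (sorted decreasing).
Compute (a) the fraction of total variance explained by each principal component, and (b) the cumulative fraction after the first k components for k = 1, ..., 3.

Step 1 — total variance = trace(Sigma) = Σ λ_i = 57 + 18 + 10 = 85.

Step 2 — fraction explained by component i = λ_i / Σ λ:
  PC1: 57/85 = 0.6706
  PC2: 18/85 = 0.2118
  PC3: 10/85 = 0.1176

Step 3 — cumulative fraction after k components = (λ_1 + ... + λ_k) / Σ λ:
  k = 1: 57/85 = 0.6706
  k = 2: (57 + 18)/85 = 75/85 = 0.8824
  k = 3: (57 + 18 + 10)/85 = 85/85 = 1

Summary (fraction, with percent):

explained: PC1 0.6706 (67.06%), PC2 0.2118 (21.18%), PC3 0.1176 (11.76%);  cumulative: 0.6706, 0.8824, 1


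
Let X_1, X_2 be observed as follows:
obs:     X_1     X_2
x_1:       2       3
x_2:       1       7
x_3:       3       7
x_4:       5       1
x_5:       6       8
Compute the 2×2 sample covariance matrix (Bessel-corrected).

Step 1 — column means:
  mean(X_1) = (2 + 1 + 3 + 5 + 6) / 5 = 17/5 = 3.4
  mean(X_2) = (3 + 7 + 7 + 1 + 8) / 5 = 26/5 = 5.2

Step 2 — sample covariance S[i,j] = (1/(n-1)) · Σ_k (x_{k,i} - mean_i) · (x_{k,j} - mean_j), with n-1 = 4.
  S[X_1,X_1] = ((-1.4)·(-1.4) + (-2.4)·(-2.4) + (-0.4)·(-0.4) + (1.6)·(1.6) + (2.6)·(2.6)) / 4 = 17.2/4 = 4.3
  S[X_1,X_2] = ((-1.4)·(-2.2) + (-2.4)·(1.8) + (-0.4)·(1.8) + (1.6)·(-4.2) + (2.6)·(2.8)) / 4 = -1.4/4 = -0.35
  S[X_2,X_2] = ((-2.2)·(-2.2) + (1.8)·(1.8) + (1.8)·(1.8) + (-4.2)·(-4.2) + (2.8)·(2.8)) / 4 = 36.8/4 = 9.2

S is symmetric (S[j,i] = S[i,j]). Assembling:

S = [[4.3, -0.35],
 [-0.35, 9.2]]


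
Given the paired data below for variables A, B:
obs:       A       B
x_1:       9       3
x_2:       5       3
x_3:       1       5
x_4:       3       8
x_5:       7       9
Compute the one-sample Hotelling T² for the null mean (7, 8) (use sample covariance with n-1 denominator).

Step 1 — sample mean vector:
  mean(A) = (9 + 5 + 1 + 3 + 7) / 5 = 25/5 = 5
  mean(B) = (3 + 3 + 5 + 8 + 9) / 5 = 28/5 = 5.6
  x̄ = (5, 5.6),  deviation x̄ - mu_0 = (5, 5.6) - (7, 8) = (-2, -2.4).

Step 2 — sample covariance matrix, S[i,j] = (1/(n-1)) · Σ_k (x_{k,i} - mean_i) · (x_{k,j} - mean_j), divisor n-1 = 4:
  S[A,A] = ((4)·(4) + (0)·(0) + (-4)·(-4) + (-2)·(-2) + (2)·(2)) / 4 = 40/4 = 10
  S[A,B] = ((4)·(-2.6) + (0)·(-2.6) + (-4)·(-0.6) + (-2)·(2.4) + (2)·(3.4)) / 4 = -6/4 = -1.5
  S[B,B] = ((-2.6)·(-2.6) + (-2.6)·(-2.6) + (-0.6)·(-0.6) + (2.4)·(2.4) + (3.4)·(3.4)) / 4 = 31.2/4 = 7.8
  S = [[10, -1.5],
 [-1.5, 7.8]].

Step 3 — invert S. det(S) = 10·7.8 - (-1.5)² = 75.75.
  S^{-1} = (1/det) · [[d, -b], [-b, a]] = [[0.103, 0.0198],
 [0.0198, 0.132]].

Step 4 — quadratic form (x̄ - mu_0)^T · S^{-1} · (x̄ - mu_0):
  S^{-1} · (x̄ - mu_0) = (-0.2535, -0.3564),
  (x̄ - mu_0)^T · [...] = (-2)·(-0.2535) + (-2.4)·(-0.3564) = 1.3624.

Step 5 — scale by n: T² = 5 · 1.3624 = 6.8119.

T² ≈ 6.8119


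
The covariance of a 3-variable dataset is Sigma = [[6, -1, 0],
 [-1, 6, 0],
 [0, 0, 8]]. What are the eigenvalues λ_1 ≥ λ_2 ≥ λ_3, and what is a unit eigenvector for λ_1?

Step 1 — characteristic polynomial p(λ) = det(λI - Sigma) = λ³ - tr·λ² + c_1·λ - det, where tr = trace, c_1 = sum of the principal 2×2 minors, det = det(Sigma):
  tr = 6 + 6 + 8 = 20,
  c_1 = (6·6 - (-1)²) + (6·8 - (0)²) + (6·8 - (0)²) = 35 + 48 + 48 = 131,
  det = 6·(6·8 - (0)²) - (-1)·((-1)·8 - (0)·(0)) + (0)·((-1)·(0) - 6·(0)) = 6·(48) - (-1)·(-8) + (0)·(0) = 280.
  So p(λ) = λ³ - 20λ² + 131λ - 280.
Step 2 — look for an integer root (rational root theorem: any rational root is an integer divisor of 280). Testing λ = 5:
  p(5) = 125 - 500 + 655 - 280 = 0  ✓
  Dividing out (λ - 5): p(λ) = (λ - 5)(λ² - 15λ + 56).
Step 3 — remaining eigenvalues from the quadratic λ² - 15λ + 56 = 0:
  Δ = 15² - 4·56 = 225 - 224 = 1,  λ = (15 ± √1)/2 = (15 ± 1)/2 = 8 or 7.
  Sorted: λ_1 = 8,  λ_2 = 7,  λ_3 = 5  (check: sum = 20 = tr ✓).

Step 4 — unit eigenvector for λ_1 = 8: v spans the null space of (Sigma - λ_1 I), whose rows are
  r_1 = (-2, -1, 0),  r_2 = (-1, -2, 0),  r_3 = (0, 0, 0).
  v is orthogonal to every row, so take v ∝ r_1 × r_2 = ((-1)·(0) - (0)·(-2), (0)·(-1) - (-2)·(0), (-2)·(-2) - (-1)·(-1)) = (0, 0, 3).
  Rescale (divide by 3): u = (0, 0, 1).
  ||u|| = √((0)² + (0)² + (1)²) = √(1) = 1,  v_1 = u/||u|| ≈ (0, 0, 1) (||v_1|| = 1).

λ_1 = 8,  λ_2 = 7,  λ_3 = 5;  v_1 ≈ (0, 0, 1)


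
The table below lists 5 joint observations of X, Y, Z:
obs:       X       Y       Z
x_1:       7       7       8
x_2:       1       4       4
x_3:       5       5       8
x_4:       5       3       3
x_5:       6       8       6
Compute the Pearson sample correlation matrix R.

Step 1 — column means:
  mean(X) = (7 + 1 + 5 + 5 + 6) / 5 = 24/5 = 4.8
  mean(Y) = (7 + 4 + 5 + 3 + 8) / 5 = 27/5 = 5.4
  mean(Z) = (8 + 4 + 8 + 3 + 6) / 5 = 29/5 = 5.8

Step 2 — sample variances and covariances s[i,j] = (1/(n-1)) · Σ_k (x_{k,i} - mean_i) · (x_{k,j} - mean_j), with n-1 = 4:
  s[X,X] = ((2.2)·(2.2) + (-3.8)·(-3.8) + (0.2)·(0.2) + (0.2)·(0.2) + (1.2)·(1.2)) / 4 = 20.8/4 = 5.2
  s[X,Y] = ((2.2)·(1.6) + (-3.8)·(-1.4) + (0.2)·(-0.4) + (0.2)·(-2.4) + (1.2)·(2.6)) / 4 = 11.4/4 = 2.85
  s[X,Z] = ((2.2)·(2.2) + (-3.8)·(-1.8) + (0.2)·(2.2) + (0.2)·(-2.8) + (1.2)·(0.2)) / 4 = 11.8/4 = 2.95
  s[Y,Y] = ((1.6)·(1.6) + (-1.4)·(-1.4) + (-0.4)·(-0.4) + (-2.4)·(-2.4) + (2.6)·(2.6)) / 4 = 17.2/4 = 4.3
  s[Y,Z] = ((1.6)·(2.2) + (-1.4)·(-1.8) + (-0.4)·(2.2) + (-2.4)·(-2.8) + (2.6)·(0.2)) / 4 = 12.4/4 = 3.1
  s[Z,Z] = ((2.2)·(2.2) + (-1.8)·(-1.8) + (2.2)·(2.2) + (-2.8)·(-2.8) + (0.2)·(0.2)) / 4 = 20.8/4 = 5.2
  Sample standard deviations s_i = √(s[i,i]):
  s(X) = √(5.2) = 2.2804
  s(Y) = √(4.3) = 2.0736
  s(Z) = √(5.2) = 2.2804

Step 3 — r_{ij} = s_{ij} / (s_i · s_j):
  r[X,X] = 1 (diagonal).
  r[X,Y] = 2.85 / (2.2804 · 2.0736) = 2.85 / 4.7286 = 0.6027
  r[X,Z] = 2.95 / (2.2804 · 2.2804) = 2.95 / 5.2 = 0.5673
  r[Y,Y] = 1 (diagonal).
  r[Y,Z] = 3.1 / (2.0736 · 2.2804) = 3.1 / 4.7286 = 0.6556
  r[Z,Z] = 1 (diagonal).

R is symmetric with unit diagonal. Assembling:

R = [[1, 0.6027, 0.5673],
 [0.6027, 1, 0.6556],
 [0.5673, 0.6556, 1]]


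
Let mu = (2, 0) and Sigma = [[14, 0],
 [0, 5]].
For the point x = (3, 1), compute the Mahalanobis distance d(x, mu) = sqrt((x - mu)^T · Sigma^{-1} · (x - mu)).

Step 1 — centre the observation: (x - mu) = (1, 1).

Step 2 — invert Sigma. det(Sigma) = 14·5 - (0)² = 70.
  Sigma^{-1} = (1/det) · [[d, -b], [-b, a]] = [[0.0714, 0],
 [0, 0.2]].

Step 3 — form the quadratic (x - mu)^T · Sigma^{-1} · (x - mu):
  Sigma^{-1} · (x - mu) = (0.0714, 0.2).
  (x - mu)^T · [Sigma^{-1} · (x - mu)] = (1)·(0.0714) + (1)·(0.2) = 0.2714.

Step 4 — take square root: d = √(0.2714) ≈ 0.521.

d(x, mu) = √(0.2714) ≈ 0.521


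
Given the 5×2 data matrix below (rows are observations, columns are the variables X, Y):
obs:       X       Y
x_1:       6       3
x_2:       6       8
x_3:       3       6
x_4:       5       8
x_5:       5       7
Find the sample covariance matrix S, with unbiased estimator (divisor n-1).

Step 1 — column means:
  mean(X) = (6 + 6 + 3 + 5 + 5) / 5 = 25/5 = 5
  mean(Y) = (3 + 8 + 6 + 8 + 7) / 5 = 32/5 = 6.4

Step 2 — sample covariance S[i,j] = (1/(n-1)) · Σ_k (x_{k,i} - mean_i) · (x_{k,j} - mean_j), with n-1 = 4.
  S[X,X] = ((1)·(1) + (1)·(1) + (-2)·(-2) + (0)·(0) + (0)·(0)) / 4 = 6/4 = 1.5
  S[X,Y] = ((1)·(-3.4) + (1)·(1.6) + (-2)·(-0.4) + (0)·(1.6) + (0)·(0.6)) / 4 = -1/4 = -0.25
  S[Y,Y] = ((-3.4)·(-3.4) + (1.6)·(1.6) + (-0.4)·(-0.4) + (1.6)·(1.6) + (0.6)·(0.6)) / 4 = 17.2/4 = 4.3

S is symmetric (S[j,i] = S[i,j]). Assembling:

S = [[1.5, -0.25],
 [-0.25, 4.3]]


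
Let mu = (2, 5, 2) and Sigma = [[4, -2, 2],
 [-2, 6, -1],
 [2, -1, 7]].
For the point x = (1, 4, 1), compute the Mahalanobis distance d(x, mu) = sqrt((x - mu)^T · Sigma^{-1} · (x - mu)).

Step 1 — centre the observation: (x - mu) = (-1, -1, -1).

Step 2 — invert Sigma (cofactor / det for 3×3, or solve directly):
  Sigma^{-1} = [[0.3417, 0.1, -0.0833],
 [0.1, 0.2, 0],
 [-0.0833, 0, 0.1667]].

Step 3 — form the quadratic (x - mu)^T · Sigma^{-1} · (x - mu):
  Sigma^{-1} · (x - mu) = (-0.3583, -0.3, -0.0833).
  (x - mu)^T · [Sigma^{-1} · (x - mu)] = (-1)·(-0.3583) + (-1)·(-0.3) + (-1)·(-0.0833) = 0.7417.

Step 4 — take square root: d = √(0.7417) ≈ 0.8612.

d(x, mu) = √(0.7417) ≈ 0.8612


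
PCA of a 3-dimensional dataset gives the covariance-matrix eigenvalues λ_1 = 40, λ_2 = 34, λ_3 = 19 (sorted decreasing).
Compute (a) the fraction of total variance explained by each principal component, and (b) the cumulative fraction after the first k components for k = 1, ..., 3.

Step 1 — total variance = trace(Sigma) = Σ λ_i = 40 + 34 + 19 = 93.

Step 2 — fraction explained by component i = λ_i / Σ λ:
  PC1: 40/93 = 0.4301
  PC2: 34/93 = 0.3656
  PC3: 19/93 = 0.2043

Step 3 — cumulative fraction after k components = (λ_1 + ... + λ_k) / Σ λ:
  k = 1: 40/93 = 0.4301
  k = 2: (40 + 34)/93 = 74/93 = 0.7957
  k = 3: (40 + 34 + 19)/93 = 93/93 = 1

Summary (fraction, with percent):

explained: PC1 0.4301 (43.01%), PC2 0.3656 (36.56%), PC3 0.2043 (20.43%);  cumulative: 0.4301, 0.7957, 1


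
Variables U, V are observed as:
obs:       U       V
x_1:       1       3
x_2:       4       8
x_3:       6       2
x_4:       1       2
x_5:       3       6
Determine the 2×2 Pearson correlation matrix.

Step 1 — column means:
  mean(U) = (1 + 4 + 6 + 1 + 3) / 5 = 15/5 = 3
  mean(V) = (3 + 8 + 2 + 2 + 6) / 5 = 21/5 = 4.2

Step 2 — sample variances and covariances s[i,j] = (1/(n-1)) · Σ_k (x_{k,i} - mean_i) · (x_{k,j} - mean_j), with n-1 = 4:
  s[U,U] = ((-2)·(-2) + (1)·(1) + (3)·(3) + (-2)·(-2) + (0)·(0)) / 4 = 18/4 = 4.5
  s[U,V] = ((-2)·(-1.2) + (1)·(3.8) + (3)·(-2.2) + (-2)·(-2.2) + (0)·(1.8)) / 4 = 4/4 = 1
  s[V,V] = ((-1.2)·(-1.2) + (3.8)·(3.8) + (-2.2)·(-2.2) + (-2.2)·(-2.2) + (1.8)·(1.8)) / 4 = 28.8/4 = 7.2
  Sample standard deviations s_i = √(s[i,i]):
  s(U) = √(4.5) = 2.1213
  s(V) = √(7.2) = 2.6833

Step 3 — r_{ij} = s_{ij} / (s_i · s_j):
  r[U,U] = 1 (diagonal).
  r[U,V] = 1 / (2.1213 · 2.6833) = 1 / 5.6921 = 0.1757
  r[V,V] = 1 (diagonal).

R is symmetric with unit diagonal. Assembling:

R = [[1, 0.1757],
 [0.1757, 1]]


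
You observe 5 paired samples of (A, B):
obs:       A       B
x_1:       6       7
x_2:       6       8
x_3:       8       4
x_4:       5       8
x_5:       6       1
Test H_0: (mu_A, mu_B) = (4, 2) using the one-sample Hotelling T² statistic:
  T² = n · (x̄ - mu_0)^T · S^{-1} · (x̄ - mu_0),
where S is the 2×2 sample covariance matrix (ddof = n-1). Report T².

Step 1 — sample mean vector:
  mean(A) = (6 + 6 + 8 + 5 + 6) / 5 = 31/5 = 6.2
  mean(B) = (7 + 8 + 4 + 8 + 1) / 5 = 28/5 = 5.6
  x̄ = (6.2, 5.6),  deviation x̄ - mu_0 = (6.2, 5.6) - (4, 2) = (2.2, 3.6).

Step 2 — sample covariance matrix, S[i,j] = (1/(n-1)) · Σ_k (x_{k,i} - mean_i) · (x_{k,j} - mean_j), divisor n-1 = 4:
  S[A,A] = ((-0.2)·(-0.2) + (-0.2)·(-0.2) + (1.8)·(1.8) + (-1.2)·(-1.2) + (-0.2)·(-0.2)) / 4 = 4.8/4 = 1.2
  S[A,B] = ((-0.2)·(1.4) + (-0.2)·(2.4) + (1.8)·(-1.6) + (-1.2)·(2.4) + (-0.2)·(-4.6)) / 4 = -5.6/4 = -1.4
  S[B,B] = ((1.4)·(1.4) + (2.4)·(2.4) + (-1.6)·(-1.6) + (2.4)·(2.4) + (-4.6)·(-4.6)) / 4 = 37.2/4 = 9.3
  S = [[1.2, -1.4],
 [-1.4, 9.3]].

Step 3 — invert S. det(S) = 1.2·9.3 - (-1.4)² = 9.2.
  S^{-1} = (1/det) · [[d, -b], [-b, a]] = [[1.0109, 0.1522],
 [0.1522, 0.1304]].

Step 4 — quadratic form (x̄ - mu_0)^T · S^{-1} · (x̄ - mu_0):
  S^{-1} · (x̄ - mu_0) = (2.7717, 0.8043),
  (x̄ - mu_0)^T · [...] = (2.2)·(2.7717) + (3.6)·(0.8043) = 8.9935.

Step 5 — scale by n: T² = 5 · 8.9935 = 44.9674.

T² ≈ 44.9674


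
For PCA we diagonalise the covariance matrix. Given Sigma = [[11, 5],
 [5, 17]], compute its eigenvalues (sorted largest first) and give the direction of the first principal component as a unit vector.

Step 1 — characteristic polynomial of 2×2 Sigma:
  det(Sigma - λI) = λ² - trace · λ + det = 0.
  trace = 11 + 17 = 28, det = 11·17 - (5)² = 162.
Step 2 — discriminant:
  Δ = trace² - 4·det = 784 - 648 = 136.
Step 3 — eigenvalues:
  λ = (trace ± √Δ)/2 = (28 ± 11.6619)/2,
  λ_1 = 19.831,  λ_2 = 8.169.

Step 4 — unit eigenvector for λ_1: solve (Sigma - λ_1 I)v = 0. First row:
  (11 - 19.831)·v_x + (5)·v_y = 0, i.e. (-8.831)·v_x + (5)·v_y = 0,
  so v ∝ (b, λ_1 - a) = (5, 8.831) = u.
  ||u|| = √((5)² + (8.831)²) = √(102.9857) ≈ 10.1482,
  v_1 = u/||u|| ≈ (0.4927, 0.8702) (||v_1|| = 1).

λ_1 = 19.831,  λ_2 = 8.169;  v_1 ≈ (0.4927, 0.8702)


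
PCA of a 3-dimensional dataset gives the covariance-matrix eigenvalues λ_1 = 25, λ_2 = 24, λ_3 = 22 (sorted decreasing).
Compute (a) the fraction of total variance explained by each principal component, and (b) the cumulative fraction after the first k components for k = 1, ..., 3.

Step 1 — total variance = trace(Sigma) = Σ λ_i = 25 + 24 + 22 = 71.

Step 2 — fraction explained by component i = λ_i / Σ λ:
  PC1: 25/71 = 0.3521
  PC2: 24/71 = 0.338
  PC3: 22/71 = 0.3099

Step 3 — cumulative fraction after k components = (λ_1 + ... + λ_k) / Σ λ:
  k = 1: 25/71 = 0.3521
  k = 2: (25 + 24)/71 = 49/71 = 0.6901
  k = 3: (25 + 24 + 22)/71 = 71/71 = 1

Summary (fraction, with percent):

explained: PC1 0.3521 (35.21%), PC2 0.338 (33.8%), PC3 0.3099 (30.99%);  cumulative: 0.3521, 0.6901, 1


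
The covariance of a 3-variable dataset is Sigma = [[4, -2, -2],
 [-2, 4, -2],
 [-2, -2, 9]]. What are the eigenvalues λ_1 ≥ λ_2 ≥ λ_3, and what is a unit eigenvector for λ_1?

Step 1 — characteristic polynomial p(λ) = det(λI - Sigma) = λ³ - tr·λ² + c_1·λ - det, where tr = trace, c_1 = sum of the principal 2×2 minors, det = det(Sigma):
  tr = 4 + 4 + 9 = 17,
  c_1 = (4·4 - (-2)²) + (4·9 - (-2)²) + (4·9 - (-2)²) = 12 + 32 + 32 = 76,
  det = 4·(4·9 - (-2)²) - (-2)·((-2)·9 - (-2)·(-2)) + (-2)·((-2)·(-2) - 4·(-2)) = 4·(32) - (-2)·(-22) + (-2)·(12) = 60.
  So p(λ) = λ³ - 17λ² + 76λ - 60.
Step 2 — look for an integer root (rational root theorem: any rational root is an integer divisor of 60). Testing λ = 1:
  p(1) = 1 - 17 + 76 - 60 = 0  ✓
  Dividing out (λ - 1): p(λ) = (λ - 1)(λ² - 16λ + 60).
Step 3 — remaining eigenvalues from the quadratic λ² - 16λ + 60 = 0:
  Δ = 16² - 4·60 = 256 - 240 = 16,  λ = (16 ± √16)/2 = (16 ± 4)/2 = 10 or 6.
  Sorted: λ_1 = 10,  λ_2 = 6,  λ_3 = 1  (check: sum = 17 = tr ✓).

Step 4 — unit eigenvector for λ_1 = 10: v spans the null space of (Sigma - λ_1 I), whose rows are
  r_1 = (-6, -2, -2),  r_2 = (-2, -6, -2),  r_3 = (-2, -2, -1).
  v is orthogonal to every row, so take v ∝ r_1 × r_2 = ((-2)·(-2) - (-2)·(-6), (-2)·(-2) - (-6)·(-2), (-6)·(-6) - (-2)·(-2)) = (-8, -8, 32).
  Rescale (divide by 8; multiply by -1 so the first nonzero entry is positive): u = (1, 1, -4).
  ||u|| = √((1)² + (1)² + (-4)²) = √(18) ≈ 4.2426,  v_1 = u/||u|| ≈ (0.2357, 0.2357, -0.9428) (||v_1|| = 1).

λ_1 = 10,  λ_2 = 6,  λ_3 = 1;  v_1 ≈ (0.2357, 0.2357, -0.9428)


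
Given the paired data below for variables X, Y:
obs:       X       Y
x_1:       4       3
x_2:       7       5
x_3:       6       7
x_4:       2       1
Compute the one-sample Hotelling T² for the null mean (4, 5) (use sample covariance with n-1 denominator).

Step 1 — sample mean vector:
  mean(X) = (4 + 7 + 6 + 2) / 4 = 19/4 = 4.75
  mean(Y) = (3 + 5 + 7 + 1) / 4 = 16/4 = 4
  x̄ = (4.75, 4),  deviation x̄ - mu_0 = (4.75, 4) - (4, 5) = (0.75, -1).

Step 2 — sample covariance matrix, S[i,j] = (1/(n-1)) · Σ_k (x_{k,i} - mean_i) · (x_{k,j} - mean_j), divisor n-1 = 3:
  S[X,X] = ((-0.75)·(-0.75) + (2.25)·(2.25) + (1.25)·(1.25) + (-2.75)·(-2.75)) / 3 = 14.75/3 = 4.9167
  S[X,Y] = ((-0.75)·(-1) + (2.25)·(1) + (1.25)·(3) + (-2.75)·(-3)) / 3 = 15/3 = 5
  S[Y,Y] = ((-1)·(-1) + (1)·(1) + (3)·(3) + (-3)·(-3)) / 3 = 20/3 = 6.6667
  S = [[4.9167, 5],
 [5, 6.6667]].

Step 3 — invert S. det(S) = 4.9167·6.6667 - (5)² = 7.7778.
  S^{-1} = (1/det) · [[d, -b], [-b, a]] = [[0.8571, -0.6429],
 [-0.6429, 0.6321]].

Step 4 — quadratic form (x̄ - mu_0)^T · S^{-1} · (x̄ - mu_0):
  S^{-1} · (x̄ - mu_0) = (1.2857, -1.1143),
  (x̄ - mu_0)^T · [...] = (0.75)·(1.2857) + (-1)·(-1.1143) = 2.0786.

Step 5 — scale by n: T² = 4 · 2.0786 = 8.3143.

T² ≈ 8.3143


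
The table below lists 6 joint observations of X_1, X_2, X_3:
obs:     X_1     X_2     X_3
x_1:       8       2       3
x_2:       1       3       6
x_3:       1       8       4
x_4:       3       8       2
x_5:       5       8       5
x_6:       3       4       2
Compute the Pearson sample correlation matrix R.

Step 1 — column means:
  mean(X_1) = (8 + 1 + 1 + 3 + 5 + 3) / 6 = 21/6 = 3.5
  mean(X_2) = (2 + 3 + 8 + 8 + 8 + 4) / 6 = 33/6 = 5.5
  mean(X_3) = (3 + 6 + 4 + 2 + 5 + 2) / 6 = 22/6 = 3.6667

Step 2 — sample variances and covariances s[i,j] = (1/(n-1)) · Σ_k (x_{k,i} - mean_i) · (x_{k,j} - mean_j), with n-1 = 5:
  s[X_1,X_1] = ((4.5)·(4.5) + (-2.5)·(-2.5) + (-2.5)·(-2.5) + (-0.5)·(-0.5) + (1.5)·(1.5) + (-0.5)·(-0.5)) / 5 = 35.5/5 = 7.1
  s[X_1,X_2] = ((4.5)·(-3.5) + (-2.5)·(-2.5) + (-2.5)·(2.5) + (-0.5)·(2.5) + (1.5)·(2.5) + (-0.5)·(-1.5)) / 5 = -12.5/5 = -2.5
  s[X_1,X_3] = ((4.5)·(-0.6667) + (-2.5)·(2.3333) + (-2.5)·(0.3333) + (-0.5)·(-1.6667) + (1.5)·(1.3333) + (-0.5)·(-1.6667)) / 5 = -6/5 = -1.2
  s[X_2,X_2] = ((-3.5)·(-3.5) + (-2.5)·(-2.5) + (2.5)·(2.5) + (2.5)·(2.5) + (2.5)·(2.5) + (-1.5)·(-1.5)) / 5 = 39.5/5 = 7.9
  s[X_2,X_3] = ((-3.5)·(-0.6667) + (-2.5)·(2.3333) + (2.5)·(0.3333) + (2.5)·(-1.6667) + (2.5)·(1.3333) + (-1.5)·(-1.6667)) / 5 = -1/5 = -0.2
  s[X_3,X_3] = ((-0.6667)·(-0.6667) + (2.3333)·(2.3333) + (0.3333)·(0.3333) + (-1.6667)·(-1.6667) + (1.3333)·(1.3333) + (-1.6667)·(-1.6667)) / 5 = 13.3333/5 = 2.6667
  Sample standard deviations s_i = √(s[i,i]):
  s(X_1) = √(7.1) = 2.6646
  s(X_2) = √(7.9) = 2.8107
  s(X_3) = √(2.6667) = 1.633

Step 3 — r_{ij} = s_{ij} / (s_i · s_j):
  r[X_1,X_1] = 1 (diagonal).
  r[X_1,X_2] = -2.5 / (2.6646 · 2.8107) = -2.5 / 7.4893 = -0.3338
  r[X_1,X_3] = -1.2 / (2.6646 · 1.633) = -1.2 / 4.3512 = -0.2758
  r[X_2,X_2] = 1 (diagonal).
  r[X_2,X_3] = -0.2 / (2.8107 · 1.633) = -0.2 / 4.5898 = -0.0436
  r[X_3,X_3] = 1 (diagonal).

R is symmetric with unit diagonal. Assembling:

R = [[1, -0.3338, -0.2758],
 [-0.3338, 1, -0.0436],
 [-0.2758, -0.0436, 1]]


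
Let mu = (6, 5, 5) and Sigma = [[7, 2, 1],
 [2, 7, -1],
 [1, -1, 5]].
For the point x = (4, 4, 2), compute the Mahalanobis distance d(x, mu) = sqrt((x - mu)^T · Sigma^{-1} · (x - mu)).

Step 1 — centre the observation: (x - mu) = (-2, -1, -3).

Step 2 — invert Sigma (cofactor / det for 3×3, or solve directly):
  Sigma^{-1} = [[0.1643, -0.0531, -0.0435],
 [-0.0531, 0.1643, 0.0435],
 [-0.0435, 0.0435, 0.2174]].

Step 3 — form the quadratic (x - mu)^T · Sigma^{-1} · (x - mu):
  Sigma^{-1} · (x - mu) = (-0.1449, -0.1884, -0.6087).
  (x - mu)^T · [Sigma^{-1} · (x - mu)] = (-2)·(-0.1449) + (-1)·(-0.1884) + (-3)·(-0.6087) = 2.3043.

Step 4 — take square root: d = √(2.3043) ≈ 1.518.

d(x, mu) = √(2.3043) ≈ 1.518


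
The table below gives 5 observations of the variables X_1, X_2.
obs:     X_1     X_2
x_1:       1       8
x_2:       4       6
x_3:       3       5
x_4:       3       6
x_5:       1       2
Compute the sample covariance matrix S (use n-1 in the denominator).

Step 1 — column means:
  mean(X_1) = (1 + 4 + 3 + 3 + 1) / 5 = 12/5 = 2.4
  mean(X_2) = (8 + 6 + 5 + 6 + 2) / 5 = 27/5 = 5.4

Step 2 — sample covariance S[i,j] = (1/(n-1)) · Σ_k (x_{k,i} - mean_i) · (x_{k,j} - mean_j), with n-1 = 4.
  S[X_1,X_1] = ((-1.4)·(-1.4) + (1.6)·(1.6) + (0.6)·(0.6) + (0.6)·(0.6) + (-1.4)·(-1.4)) / 4 = 7.2/4 = 1.8
  S[X_1,X_2] = ((-1.4)·(2.6) + (1.6)·(0.6) + (0.6)·(-0.4) + (0.6)·(0.6) + (-1.4)·(-3.4)) / 4 = 2.2/4 = 0.55
  S[X_2,X_2] = ((2.6)·(2.6) + (0.6)·(0.6) + (-0.4)·(-0.4) + (0.6)·(0.6) + (-3.4)·(-3.4)) / 4 = 19.2/4 = 4.8

S is symmetric (S[j,i] = S[i,j]). Assembling:

S = [[1.8, 0.55],
 [0.55, 4.8]]


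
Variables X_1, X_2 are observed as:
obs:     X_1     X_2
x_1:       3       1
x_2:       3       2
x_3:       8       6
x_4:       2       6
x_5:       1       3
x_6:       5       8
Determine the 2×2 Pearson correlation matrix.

Step 1 — column means:
  mean(X_1) = (3 + 3 + 8 + 2 + 1 + 5) / 6 = 22/6 = 3.6667
  mean(X_2) = (1 + 2 + 6 + 6 + 3 + 8) / 6 = 26/6 = 4.3333

Step 2 — sample variances and covariances s[i,j] = (1/(n-1)) · Σ_k (x_{k,i} - mean_i) · (x_{k,j} - mean_j), with n-1 = 5:
  s[X_1,X_1] = ((-0.6667)·(-0.6667) + (-0.6667)·(-0.6667) + (4.3333)·(4.3333) + (-1.6667)·(-1.6667) + (-2.6667)·(-2.6667) + (1.3333)·(1.3333)) / 5 = 31.3333/5 = 6.2667
  s[X_1,X_2] = ((-0.6667)·(-3.3333) + (-0.6667)·(-2.3333) + (4.3333)·(1.6667) + (-1.6667)·(1.6667) + (-2.6667)·(-1.3333) + (1.3333)·(3.6667)) / 5 = 16.6667/5 = 3.3333
  s[X_2,X_2] = ((-3.3333)·(-3.3333) + (-2.3333)·(-2.3333) + (1.6667)·(1.6667) + (1.6667)·(1.6667) + (-1.3333)·(-1.3333) + (3.6667)·(3.6667)) / 5 = 37.3333/5 = 7.4667
  Sample standard deviations s_i = √(s[i,i]):
  s(X_1) = √(6.2667) = 2.5033
  s(X_2) = √(7.4667) = 2.7325

Step 3 — r_{ij} = s_{ij} / (s_i · s_j):
  r[X_1,X_1] = 1 (diagonal).
  r[X_1,X_2] = 3.3333 / (2.5033 · 2.7325) = 3.3333 / 6.8404 = 0.4873
  r[X_2,X_2] = 1 (diagonal).

R is symmetric with unit diagonal. Assembling:

R = [[1, 0.4873],
 [0.4873, 1]]


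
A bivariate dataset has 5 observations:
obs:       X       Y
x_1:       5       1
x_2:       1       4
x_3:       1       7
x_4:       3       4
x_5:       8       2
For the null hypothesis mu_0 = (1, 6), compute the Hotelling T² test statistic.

Step 1 — sample mean vector:
  mean(X) = (5 + 1 + 1 + 3 + 8) / 5 = 18/5 = 3.6
  mean(Y) = (1 + 4 + 7 + 4 + 2) / 5 = 18/5 = 3.6
  x̄ = (3.6, 3.6),  deviation x̄ - mu_0 = (3.6, 3.6) - (1, 6) = (2.6, -2.4).

Step 2 — sample covariance matrix, S[i,j] = (1/(n-1)) · Σ_k (x_{k,i} - mean_i) · (x_{k,j} - mean_j), divisor n-1 = 4:
  S[X,X] = ((1.4)·(1.4) + (-2.6)·(-2.6) + (-2.6)·(-2.6) + (-0.6)·(-0.6) + (4.4)·(4.4)) / 4 = 35.2/4 = 8.8
  S[X,Y] = ((1.4)·(-2.6) + (-2.6)·(0.4) + (-2.6)·(3.4) + (-0.6)·(0.4) + (4.4)·(-1.6)) / 4 = -20.8/4 = -5.2
  S[Y,Y] = ((-2.6)·(-2.6) + (0.4)·(0.4) + (3.4)·(3.4) + (0.4)·(0.4) + (-1.6)·(-1.6)) / 4 = 21.2/4 = 5.3
  S = [[8.8, -5.2],
 [-5.2, 5.3]].

Step 3 — invert S. det(S) = 8.8·5.3 - (-5.2)² = 19.6.
  S^{-1} = (1/det) · [[d, -b], [-b, a]] = [[0.2704, 0.2653],
 [0.2653, 0.449]].

Step 4 — quadratic form (x̄ - mu_0)^T · S^{-1} · (x̄ - mu_0):
  S^{-1} · (x̄ - mu_0) = (0.0663, -0.3878),
  (x̄ - mu_0)^T · [...] = (2.6)·(0.0663) + (-2.4)·(-0.3878) = 1.1031.

Step 5 — scale by n: T² = 5 · 1.1031 = 5.5153.

T² ≈ 5.5153
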